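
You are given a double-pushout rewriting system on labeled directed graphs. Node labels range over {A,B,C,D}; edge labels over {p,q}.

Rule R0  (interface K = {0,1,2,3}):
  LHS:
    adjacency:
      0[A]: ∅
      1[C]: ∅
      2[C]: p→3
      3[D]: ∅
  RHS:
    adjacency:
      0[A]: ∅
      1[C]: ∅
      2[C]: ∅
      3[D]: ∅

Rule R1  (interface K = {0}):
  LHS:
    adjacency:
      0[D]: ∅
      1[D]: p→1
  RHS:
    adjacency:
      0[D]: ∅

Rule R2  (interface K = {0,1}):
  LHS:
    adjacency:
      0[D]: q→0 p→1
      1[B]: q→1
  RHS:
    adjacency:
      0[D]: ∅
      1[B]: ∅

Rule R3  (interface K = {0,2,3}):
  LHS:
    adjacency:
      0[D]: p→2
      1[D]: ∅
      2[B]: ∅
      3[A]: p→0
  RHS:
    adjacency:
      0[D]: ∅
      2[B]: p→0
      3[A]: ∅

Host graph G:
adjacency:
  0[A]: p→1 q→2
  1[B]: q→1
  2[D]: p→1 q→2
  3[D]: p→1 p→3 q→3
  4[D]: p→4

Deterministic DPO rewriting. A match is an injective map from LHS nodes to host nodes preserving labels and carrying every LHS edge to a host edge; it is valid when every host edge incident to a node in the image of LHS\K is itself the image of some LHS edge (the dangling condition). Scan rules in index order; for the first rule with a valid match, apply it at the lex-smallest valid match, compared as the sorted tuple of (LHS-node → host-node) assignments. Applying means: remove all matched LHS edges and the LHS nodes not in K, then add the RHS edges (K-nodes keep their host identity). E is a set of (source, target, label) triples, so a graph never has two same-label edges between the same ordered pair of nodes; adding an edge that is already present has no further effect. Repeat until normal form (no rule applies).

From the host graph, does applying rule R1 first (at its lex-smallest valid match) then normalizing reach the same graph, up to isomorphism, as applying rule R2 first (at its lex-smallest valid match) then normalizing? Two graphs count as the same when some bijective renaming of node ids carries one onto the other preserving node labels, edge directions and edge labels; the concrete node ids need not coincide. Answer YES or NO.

branch R1-first: apply at {0↦2, 1↦4} → |E|=8, then 1 more step(s) → NF |V|=4 |E|=5 V={0:A, 1:B, 2:D, 3:D} E=0-p->1 0-q->2 3-p->1 3-p->3 3-q->3
branch R2-first: apply at {0↦2, 1↦1} → |E|=6, then 1 more step(s) → NF |V|=4 |E|=5 V={0:A, 1:B, 2:D, 3:D} E=0-p->1 0-q->2 3-p->1 3-p->3 3-q->3
graphs isomorphic (equal up to label-preserving node renaming)

Answer: YES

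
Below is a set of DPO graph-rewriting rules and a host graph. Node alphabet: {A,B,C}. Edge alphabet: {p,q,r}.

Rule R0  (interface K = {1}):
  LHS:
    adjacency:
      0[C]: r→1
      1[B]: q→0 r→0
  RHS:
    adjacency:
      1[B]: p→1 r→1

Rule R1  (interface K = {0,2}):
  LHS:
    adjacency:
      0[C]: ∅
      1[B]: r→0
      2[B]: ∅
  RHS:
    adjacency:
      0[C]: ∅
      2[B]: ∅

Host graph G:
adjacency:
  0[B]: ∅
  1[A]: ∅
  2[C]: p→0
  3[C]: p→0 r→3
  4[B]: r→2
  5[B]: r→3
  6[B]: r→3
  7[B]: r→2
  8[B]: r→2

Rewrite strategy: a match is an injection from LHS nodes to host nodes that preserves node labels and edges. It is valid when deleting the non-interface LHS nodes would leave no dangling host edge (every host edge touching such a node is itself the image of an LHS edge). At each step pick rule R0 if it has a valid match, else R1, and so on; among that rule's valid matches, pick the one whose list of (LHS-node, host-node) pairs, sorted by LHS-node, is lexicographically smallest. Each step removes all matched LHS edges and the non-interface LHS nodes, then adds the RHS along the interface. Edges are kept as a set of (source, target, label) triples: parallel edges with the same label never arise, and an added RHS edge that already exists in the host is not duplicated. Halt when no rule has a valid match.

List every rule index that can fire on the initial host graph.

R0: no valid match — LHS pattern not found
R1: 25 valid matches — {0↦2, 1↦4, 2↦0}, {0↦2, 1↦4, 2↦5}, {0↦2, 1↦4, 2↦6} (+22 more)

Answer: [R1]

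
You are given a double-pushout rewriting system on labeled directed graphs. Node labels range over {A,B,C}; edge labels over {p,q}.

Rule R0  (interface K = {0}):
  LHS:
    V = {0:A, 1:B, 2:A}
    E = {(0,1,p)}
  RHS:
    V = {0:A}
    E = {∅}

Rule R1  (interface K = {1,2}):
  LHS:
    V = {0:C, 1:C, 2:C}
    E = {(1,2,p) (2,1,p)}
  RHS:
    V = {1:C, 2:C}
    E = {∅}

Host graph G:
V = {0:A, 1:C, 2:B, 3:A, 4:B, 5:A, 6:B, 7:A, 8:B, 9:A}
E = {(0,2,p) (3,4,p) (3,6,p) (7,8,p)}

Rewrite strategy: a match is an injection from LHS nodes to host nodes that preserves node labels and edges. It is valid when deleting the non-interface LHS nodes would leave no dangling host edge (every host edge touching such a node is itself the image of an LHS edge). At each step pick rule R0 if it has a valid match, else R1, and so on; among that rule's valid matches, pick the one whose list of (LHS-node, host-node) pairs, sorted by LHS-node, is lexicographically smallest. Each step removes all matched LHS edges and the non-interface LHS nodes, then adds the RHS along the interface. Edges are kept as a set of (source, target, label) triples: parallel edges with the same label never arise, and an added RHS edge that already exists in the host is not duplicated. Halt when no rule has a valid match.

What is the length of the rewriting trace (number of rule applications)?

Answer: 4

Rewrite trace:
initial: |V|=10 |E|=4  E = 0-p->2 3-p->4 3-p->6 7-p->8
step 1: apply R0 at {0↦0, 1↦2, 2↦5}  → |V|=8 |E|=3  E = 3-p->4 3-p->6 7-p->8
step 2: apply R0 at {0↦3, 1↦4, 2↦0}  → |V|=6 |E|=2  E = 3-p->6 7-p->8
step 3: apply R0 at {0↦3, 1↦6, 2↦9}  → |V|=4 |E|=1  E = 7-p->8
step 4: apply R0 at {0↦7, 1↦8, 2↦3}  → |V|=2 |E|=0  E = ∅
halt: no rule applies after step 4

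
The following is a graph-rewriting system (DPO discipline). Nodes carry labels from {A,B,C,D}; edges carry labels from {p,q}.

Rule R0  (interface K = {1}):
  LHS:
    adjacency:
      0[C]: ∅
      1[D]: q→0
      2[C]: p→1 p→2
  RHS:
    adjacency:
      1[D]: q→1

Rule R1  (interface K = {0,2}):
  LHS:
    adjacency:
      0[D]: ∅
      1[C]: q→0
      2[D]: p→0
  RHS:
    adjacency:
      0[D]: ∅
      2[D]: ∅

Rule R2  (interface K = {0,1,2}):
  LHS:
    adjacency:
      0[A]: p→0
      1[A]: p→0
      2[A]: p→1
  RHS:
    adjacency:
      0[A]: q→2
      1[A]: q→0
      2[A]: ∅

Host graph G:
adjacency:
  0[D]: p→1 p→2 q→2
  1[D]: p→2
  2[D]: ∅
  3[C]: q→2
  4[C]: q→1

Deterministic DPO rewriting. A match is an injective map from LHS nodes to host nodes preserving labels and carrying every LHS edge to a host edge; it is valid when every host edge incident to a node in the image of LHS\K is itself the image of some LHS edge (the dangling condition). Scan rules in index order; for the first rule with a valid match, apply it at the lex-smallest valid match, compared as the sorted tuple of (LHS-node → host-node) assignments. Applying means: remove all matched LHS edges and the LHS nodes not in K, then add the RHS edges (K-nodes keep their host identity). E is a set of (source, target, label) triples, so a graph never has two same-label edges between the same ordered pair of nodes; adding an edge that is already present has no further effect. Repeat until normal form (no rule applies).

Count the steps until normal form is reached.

start.  V:5 E:6  edges: 0-p->1 0-p->2 0-q->2 1-p->2 3-q->2 4-q->1
1. fire R1 via {0↦1, 1↦4, 2↦0}  →  V:4 E:4  edges: 0-p->2 0-q->2 1-p->2 3-q->2
2. fire R1 via {0↦2, 1↦3, 2↦0}  →  V:3 E:2  edges: 0-q->2 1-p->2
halt: no rule applies after step 2

Answer: 2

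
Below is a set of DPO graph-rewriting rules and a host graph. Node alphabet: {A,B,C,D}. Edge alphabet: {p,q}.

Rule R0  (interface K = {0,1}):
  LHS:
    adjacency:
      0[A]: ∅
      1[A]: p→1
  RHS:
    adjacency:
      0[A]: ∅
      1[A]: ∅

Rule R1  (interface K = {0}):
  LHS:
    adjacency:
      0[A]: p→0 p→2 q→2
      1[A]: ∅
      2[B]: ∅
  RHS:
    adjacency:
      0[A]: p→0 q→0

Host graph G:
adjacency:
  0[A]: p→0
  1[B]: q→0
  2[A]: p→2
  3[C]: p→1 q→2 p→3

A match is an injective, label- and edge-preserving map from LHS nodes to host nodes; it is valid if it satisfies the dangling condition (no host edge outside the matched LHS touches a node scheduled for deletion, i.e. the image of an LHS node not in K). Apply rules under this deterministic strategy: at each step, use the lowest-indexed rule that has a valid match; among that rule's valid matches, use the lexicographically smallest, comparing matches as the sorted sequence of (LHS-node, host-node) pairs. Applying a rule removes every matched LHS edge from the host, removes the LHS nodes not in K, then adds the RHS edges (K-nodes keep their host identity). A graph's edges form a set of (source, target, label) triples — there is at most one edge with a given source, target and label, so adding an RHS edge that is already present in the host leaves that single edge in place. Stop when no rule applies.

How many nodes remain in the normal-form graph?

Answer: 4

Steps:
initial: |V|=4 |E|=6  E = 0-p->0 1-q->0 2-p->2 3-p->1 3-q->2 3-p->3
step 1: apply R0 at {0↦0, 1↦2}  → |V|=4 |E|=5  E = 0-p->0 1-q->0 3-p->1 3-q->2 3-p->3
step 2: apply R0 at {0↦2, 1↦0}  → |V|=4 |E|=4  E = 1-q->0 3-p->1 3-q->2 3-p->3
normal form: no rule applies after step 2
NF nodes: {0:A, 1:B, 2:A, 3:C}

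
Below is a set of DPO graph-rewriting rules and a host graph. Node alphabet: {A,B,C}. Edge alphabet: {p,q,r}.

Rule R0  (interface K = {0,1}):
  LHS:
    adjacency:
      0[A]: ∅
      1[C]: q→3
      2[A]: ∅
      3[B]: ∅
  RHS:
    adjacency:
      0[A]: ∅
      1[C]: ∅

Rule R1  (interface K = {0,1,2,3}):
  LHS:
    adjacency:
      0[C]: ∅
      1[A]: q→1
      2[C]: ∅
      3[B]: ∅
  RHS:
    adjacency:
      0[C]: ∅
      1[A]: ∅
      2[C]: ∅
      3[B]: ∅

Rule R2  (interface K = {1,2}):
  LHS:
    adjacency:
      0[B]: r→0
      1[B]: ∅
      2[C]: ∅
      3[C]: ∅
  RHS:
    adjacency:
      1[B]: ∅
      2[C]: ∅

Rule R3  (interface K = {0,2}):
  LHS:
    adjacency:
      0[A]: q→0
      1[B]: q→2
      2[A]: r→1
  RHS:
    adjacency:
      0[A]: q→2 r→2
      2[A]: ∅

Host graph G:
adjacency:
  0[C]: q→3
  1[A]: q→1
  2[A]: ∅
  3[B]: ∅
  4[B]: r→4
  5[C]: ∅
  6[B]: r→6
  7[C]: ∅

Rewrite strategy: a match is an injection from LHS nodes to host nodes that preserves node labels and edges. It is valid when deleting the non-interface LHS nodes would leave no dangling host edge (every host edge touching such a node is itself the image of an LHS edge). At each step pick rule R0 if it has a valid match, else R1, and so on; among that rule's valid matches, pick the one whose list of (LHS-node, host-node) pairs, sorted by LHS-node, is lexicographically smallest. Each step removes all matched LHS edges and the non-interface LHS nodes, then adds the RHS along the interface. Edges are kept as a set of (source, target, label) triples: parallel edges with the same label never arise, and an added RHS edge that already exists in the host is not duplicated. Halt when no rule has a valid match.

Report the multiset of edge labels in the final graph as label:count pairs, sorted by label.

Answer: r:1

Steps:
[0] host  ⇒  8 nodes, 4 edges  {0-q->3 1-q->1 4-r->4 6-r->6}
[1] R0 @ {0↦1, 1↦0, 2↦2, 3↦3}  ⇒  6 nodes, 3 edges  {1-q->1 4-r->4 6-r->6}
[2] R1 @ {0↦0, 1↦1, 2↦5, 3↦4}  ⇒  6 nodes, 2 edges  {4-r->4 6-r->6}
[3] R2 @ {0↦4, 1↦6, 2↦0, 3↦5}  ⇒  4 nodes, 1 edges  {6-r->6}
normal form: no rule applies after step 3
NF edges: [(6, 6, 'r')]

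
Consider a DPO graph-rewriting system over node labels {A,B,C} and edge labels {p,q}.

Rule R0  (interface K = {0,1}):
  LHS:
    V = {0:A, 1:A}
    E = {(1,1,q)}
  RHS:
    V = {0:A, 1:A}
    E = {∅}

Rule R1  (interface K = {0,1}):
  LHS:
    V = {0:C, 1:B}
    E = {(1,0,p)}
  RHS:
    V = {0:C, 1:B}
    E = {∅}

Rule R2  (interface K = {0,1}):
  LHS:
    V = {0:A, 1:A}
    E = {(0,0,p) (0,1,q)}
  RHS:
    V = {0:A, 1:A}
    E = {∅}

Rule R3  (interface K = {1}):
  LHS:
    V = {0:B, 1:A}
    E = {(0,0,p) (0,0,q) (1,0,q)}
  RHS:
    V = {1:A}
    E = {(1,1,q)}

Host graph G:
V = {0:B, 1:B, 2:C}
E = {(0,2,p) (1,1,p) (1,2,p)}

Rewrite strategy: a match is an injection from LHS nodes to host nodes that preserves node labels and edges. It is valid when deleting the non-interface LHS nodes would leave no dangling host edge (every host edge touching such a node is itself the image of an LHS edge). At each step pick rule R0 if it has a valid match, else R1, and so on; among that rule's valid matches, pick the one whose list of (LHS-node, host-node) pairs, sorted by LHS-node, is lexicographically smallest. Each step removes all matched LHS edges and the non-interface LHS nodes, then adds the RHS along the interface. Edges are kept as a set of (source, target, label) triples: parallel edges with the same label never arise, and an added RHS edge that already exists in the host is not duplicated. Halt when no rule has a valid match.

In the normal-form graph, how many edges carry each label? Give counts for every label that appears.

Answer: p:1

Steps:
initial: |V|=3 |E|=3  E = 0-p->2 1-p->1 1-p->2
step 1: apply R1 at {0↦2, 1↦0}  → |V|=3 |E|=2  E = 1-p->1 1-p->2
step 2: apply R1 at {0↦2, 1↦1}  → |V|=3 |E|=1  E = 1-p->1
normal form: no rule applies after step 2
NF edges: [(1, 1, 'p')]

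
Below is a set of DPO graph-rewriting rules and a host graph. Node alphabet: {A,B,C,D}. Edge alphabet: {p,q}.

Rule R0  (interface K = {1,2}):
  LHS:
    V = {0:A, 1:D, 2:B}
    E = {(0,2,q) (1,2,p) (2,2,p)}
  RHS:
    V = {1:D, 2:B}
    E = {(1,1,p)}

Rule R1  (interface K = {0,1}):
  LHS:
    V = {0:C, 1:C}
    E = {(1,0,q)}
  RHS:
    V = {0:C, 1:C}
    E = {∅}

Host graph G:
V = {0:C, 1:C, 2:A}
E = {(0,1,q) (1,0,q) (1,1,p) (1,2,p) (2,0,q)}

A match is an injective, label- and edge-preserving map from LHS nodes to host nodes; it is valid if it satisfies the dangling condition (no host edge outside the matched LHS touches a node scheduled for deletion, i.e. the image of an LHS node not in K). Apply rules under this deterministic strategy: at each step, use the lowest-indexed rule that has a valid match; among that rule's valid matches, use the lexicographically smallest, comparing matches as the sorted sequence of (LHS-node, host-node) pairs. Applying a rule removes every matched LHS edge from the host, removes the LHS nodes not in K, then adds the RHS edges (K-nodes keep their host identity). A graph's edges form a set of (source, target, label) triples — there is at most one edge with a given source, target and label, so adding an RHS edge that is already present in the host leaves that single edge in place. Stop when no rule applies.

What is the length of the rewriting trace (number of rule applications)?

Answer: 2

Derivation:
[0] host  ⇒  3 nodes, 5 edges  {0-q->1 1-q->0 1-p->1 1-p->2 2-q->0}
[1] R1 @ {0↦0, 1↦1}  ⇒  3 nodes, 4 edges  {0-q->1 1-p->1 1-p->2 2-q->0}
[2] R1 @ {0↦1, 1↦0}  ⇒  3 nodes, 3 edges  {1-p->1 1-p->2 2-q->0}
final graph: no rule applies after step 2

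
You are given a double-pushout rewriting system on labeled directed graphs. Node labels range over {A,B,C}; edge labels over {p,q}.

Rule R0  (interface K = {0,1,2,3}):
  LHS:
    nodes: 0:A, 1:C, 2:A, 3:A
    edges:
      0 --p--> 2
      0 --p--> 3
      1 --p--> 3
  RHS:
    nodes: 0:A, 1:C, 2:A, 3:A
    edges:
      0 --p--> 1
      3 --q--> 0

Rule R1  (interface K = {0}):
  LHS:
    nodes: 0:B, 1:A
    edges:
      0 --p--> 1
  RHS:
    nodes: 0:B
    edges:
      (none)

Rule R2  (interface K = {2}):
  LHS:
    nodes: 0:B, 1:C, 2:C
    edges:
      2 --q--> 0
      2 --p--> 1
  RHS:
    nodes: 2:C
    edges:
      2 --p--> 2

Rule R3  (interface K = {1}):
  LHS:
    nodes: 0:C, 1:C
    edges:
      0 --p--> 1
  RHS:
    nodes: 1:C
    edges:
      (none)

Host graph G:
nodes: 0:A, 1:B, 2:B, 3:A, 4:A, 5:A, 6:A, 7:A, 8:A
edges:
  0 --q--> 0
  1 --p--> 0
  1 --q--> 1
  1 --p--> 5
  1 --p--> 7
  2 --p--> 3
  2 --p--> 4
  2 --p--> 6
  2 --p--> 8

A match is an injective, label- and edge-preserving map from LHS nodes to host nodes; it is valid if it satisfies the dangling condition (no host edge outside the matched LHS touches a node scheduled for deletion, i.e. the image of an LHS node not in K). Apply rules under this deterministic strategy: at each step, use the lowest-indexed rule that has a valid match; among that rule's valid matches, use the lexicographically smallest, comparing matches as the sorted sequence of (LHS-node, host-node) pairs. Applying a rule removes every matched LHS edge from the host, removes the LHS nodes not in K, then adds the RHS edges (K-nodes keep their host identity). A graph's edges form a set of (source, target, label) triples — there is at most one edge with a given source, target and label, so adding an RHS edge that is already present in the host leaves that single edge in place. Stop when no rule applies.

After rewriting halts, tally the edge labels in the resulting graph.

[0] host  ⇒  9 nodes, 9 edges  {0-q->0 1-p->0 1-q->1 1-p->5 1-p->7 2-p->3 2-p->4 2-p->6 2-p->8}
[1] R1 @ {0↦1, 1↦5}  ⇒  8 nodes, 8 edges  {0-q->0 1-p->0 1-q->1 1-p->7 2-p->3 2-p->4 2-p->6 2-p->8}
[2] R1 @ {0↦1, 1↦7}  ⇒  7 nodes, 7 edges  {0-q->0 1-p->0 1-q->1 2-p->3 2-p->4 2-p->6 2-p->8}
[3] R1 @ {0↦2, 1↦3}  ⇒  6 nodes, 6 edges  {0-q->0 1-p->0 1-q->1 2-p->4 2-p->6 2-p->8}
[4] R1 @ {0↦2, 1↦4}  ⇒  5 nodes, 5 edges  {0-q->0 1-p->0 1-q->1 2-p->6 2-p->8}
[5] R1 @ {0↦2, 1↦6}  ⇒  4 nodes, 4 edges  {0-q->0 1-p->0 1-q->1 2-p->8}
[6] R1 @ {0↦2, 1↦8}  ⇒  3 nodes, 3 edges  {0-q->0 1-p->0 1-q->1}
halt: no rule applies after step 6
NF edges: [(0, 0, 'q'), (1, 0, 'p'), (1, 1, 'q')]

Answer: p:1 q:2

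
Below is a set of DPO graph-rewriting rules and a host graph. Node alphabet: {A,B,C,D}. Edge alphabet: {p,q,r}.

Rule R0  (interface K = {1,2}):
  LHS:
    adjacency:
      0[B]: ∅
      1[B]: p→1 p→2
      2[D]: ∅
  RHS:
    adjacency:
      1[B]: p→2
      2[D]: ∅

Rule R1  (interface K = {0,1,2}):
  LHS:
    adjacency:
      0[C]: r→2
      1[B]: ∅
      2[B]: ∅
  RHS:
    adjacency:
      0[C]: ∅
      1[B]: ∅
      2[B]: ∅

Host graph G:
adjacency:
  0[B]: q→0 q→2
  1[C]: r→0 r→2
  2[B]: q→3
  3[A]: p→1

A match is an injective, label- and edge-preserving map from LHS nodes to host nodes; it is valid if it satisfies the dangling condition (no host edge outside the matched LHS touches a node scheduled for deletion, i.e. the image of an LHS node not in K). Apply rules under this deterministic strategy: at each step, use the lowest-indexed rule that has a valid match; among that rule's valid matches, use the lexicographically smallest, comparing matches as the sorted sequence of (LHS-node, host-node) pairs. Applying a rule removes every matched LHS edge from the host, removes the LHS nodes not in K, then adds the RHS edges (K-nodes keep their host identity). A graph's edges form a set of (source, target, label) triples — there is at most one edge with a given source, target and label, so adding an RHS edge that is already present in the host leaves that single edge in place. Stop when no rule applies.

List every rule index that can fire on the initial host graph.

R0: no valid match — LHS pattern not found
R1: 2 valid matches — {0↦1, 1↦0, 2↦2}, {0↦1, 1↦2, 2↦0}

Answer: [R1]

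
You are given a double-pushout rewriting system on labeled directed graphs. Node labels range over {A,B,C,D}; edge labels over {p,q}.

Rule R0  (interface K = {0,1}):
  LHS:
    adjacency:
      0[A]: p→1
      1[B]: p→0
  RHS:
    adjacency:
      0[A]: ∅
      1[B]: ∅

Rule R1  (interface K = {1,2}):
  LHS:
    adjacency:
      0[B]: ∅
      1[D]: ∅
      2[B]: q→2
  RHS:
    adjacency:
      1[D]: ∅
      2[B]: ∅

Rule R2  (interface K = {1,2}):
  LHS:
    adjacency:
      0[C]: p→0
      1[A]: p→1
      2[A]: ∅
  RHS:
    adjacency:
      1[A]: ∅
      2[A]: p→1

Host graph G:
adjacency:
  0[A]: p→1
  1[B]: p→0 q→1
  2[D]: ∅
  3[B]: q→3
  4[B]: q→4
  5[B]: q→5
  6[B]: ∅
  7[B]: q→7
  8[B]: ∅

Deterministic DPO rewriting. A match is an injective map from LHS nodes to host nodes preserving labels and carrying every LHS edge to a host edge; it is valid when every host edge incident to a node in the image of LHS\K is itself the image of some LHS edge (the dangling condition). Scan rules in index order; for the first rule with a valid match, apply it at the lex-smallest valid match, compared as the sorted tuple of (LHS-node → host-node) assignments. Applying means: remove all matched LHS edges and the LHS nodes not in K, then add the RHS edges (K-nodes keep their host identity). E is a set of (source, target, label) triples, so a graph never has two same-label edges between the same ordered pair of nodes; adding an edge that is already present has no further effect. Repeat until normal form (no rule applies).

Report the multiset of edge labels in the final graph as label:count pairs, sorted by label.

initial: |V|=9 |E|=7  E = 0-p->1 1-p->0 1-q->1 3-q->3 4-q->4 5-q->5 7-q->7
step 1: apply R0 at {0↦0, 1↦1}  → |V|=9 |E|=5  E = 1-q->1 3-q->3 4-q->4 5-q->5 7-q->7
step 2: apply R1 at {0↦6, 1↦2, 2↦1}  → |V|=8 |E|=4  E = 3-q->3 4-q->4 5-q->5 7-q->7
step 3: apply R1 at {0↦1, 1↦2, 2↦3}  → |V|=7 |E|=3  E = 4-q->4 5-q->5 7-q->7
step 4: apply R1 at {0↦3, 1↦2, 2↦4}  → |V|=6 |E|=2  E = 5-q->5 7-q->7
step 5: apply R1 at {0↦4, 1↦2, 2↦5}  → |V|=5 |E|=1  E = 7-q->7
step 6: apply R1 at {0↦5, 1↦2, 2↦7}  → |V|=4 |E|=0  E = ∅
halt: no rule applies after step 6
NF edges: []

Answer: (no edges)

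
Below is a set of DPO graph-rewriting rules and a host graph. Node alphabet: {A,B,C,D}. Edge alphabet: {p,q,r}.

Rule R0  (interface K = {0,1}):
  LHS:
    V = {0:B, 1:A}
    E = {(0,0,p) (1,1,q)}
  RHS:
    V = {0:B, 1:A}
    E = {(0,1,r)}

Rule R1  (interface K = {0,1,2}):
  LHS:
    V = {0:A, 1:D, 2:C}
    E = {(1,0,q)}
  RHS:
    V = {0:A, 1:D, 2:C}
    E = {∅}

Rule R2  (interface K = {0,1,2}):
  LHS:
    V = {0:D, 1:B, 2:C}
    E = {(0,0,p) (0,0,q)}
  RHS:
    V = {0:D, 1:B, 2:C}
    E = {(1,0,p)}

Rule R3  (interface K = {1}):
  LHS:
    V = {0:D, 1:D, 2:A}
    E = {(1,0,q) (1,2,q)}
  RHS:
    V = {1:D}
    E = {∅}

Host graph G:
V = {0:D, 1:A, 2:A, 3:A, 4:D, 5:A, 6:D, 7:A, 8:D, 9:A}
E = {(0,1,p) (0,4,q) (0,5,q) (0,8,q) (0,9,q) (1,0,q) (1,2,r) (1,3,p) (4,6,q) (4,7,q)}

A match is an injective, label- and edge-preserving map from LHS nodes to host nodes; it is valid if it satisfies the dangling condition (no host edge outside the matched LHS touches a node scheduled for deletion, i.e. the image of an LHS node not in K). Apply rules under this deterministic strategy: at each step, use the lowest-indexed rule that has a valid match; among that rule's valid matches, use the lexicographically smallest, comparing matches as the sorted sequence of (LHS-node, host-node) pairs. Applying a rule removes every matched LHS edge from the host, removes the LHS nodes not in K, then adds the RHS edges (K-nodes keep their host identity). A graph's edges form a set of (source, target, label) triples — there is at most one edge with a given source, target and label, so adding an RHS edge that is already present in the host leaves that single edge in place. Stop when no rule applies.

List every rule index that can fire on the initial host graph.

R0: no valid match — LHS pattern not found
R1: no valid match — LHS pattern not found
R2: no valid match — LHS pattern not found
R3: 3 valid matches — {0↦6, 1↦4, 2↦7}, {0↦8, 1↦0, 2↦5}, {0↦8, 1↦0, 2↦9}

Answer: [R3]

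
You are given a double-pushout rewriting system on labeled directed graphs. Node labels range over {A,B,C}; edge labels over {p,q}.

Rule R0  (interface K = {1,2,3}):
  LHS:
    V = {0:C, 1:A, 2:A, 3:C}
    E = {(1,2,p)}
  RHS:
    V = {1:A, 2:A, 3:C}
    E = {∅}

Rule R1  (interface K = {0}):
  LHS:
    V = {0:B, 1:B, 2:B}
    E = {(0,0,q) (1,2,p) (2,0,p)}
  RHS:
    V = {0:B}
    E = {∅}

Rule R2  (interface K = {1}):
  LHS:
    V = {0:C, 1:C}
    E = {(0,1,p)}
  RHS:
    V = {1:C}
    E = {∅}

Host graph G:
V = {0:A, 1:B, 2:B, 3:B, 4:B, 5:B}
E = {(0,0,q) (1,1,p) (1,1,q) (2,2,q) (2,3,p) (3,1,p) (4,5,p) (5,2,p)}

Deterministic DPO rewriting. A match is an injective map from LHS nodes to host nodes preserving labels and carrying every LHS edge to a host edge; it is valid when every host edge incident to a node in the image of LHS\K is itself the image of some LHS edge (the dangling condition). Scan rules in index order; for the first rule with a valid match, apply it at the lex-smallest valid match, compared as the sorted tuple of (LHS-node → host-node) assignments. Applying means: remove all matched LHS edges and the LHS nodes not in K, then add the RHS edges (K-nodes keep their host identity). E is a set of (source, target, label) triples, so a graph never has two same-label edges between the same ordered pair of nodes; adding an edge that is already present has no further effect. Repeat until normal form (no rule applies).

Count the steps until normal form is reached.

Answer: 2

Derivation:
[0] host  ⇒  6 nodes, 8 edges  {0-q->0 1-p->1 1-q->1 2-q->2 2-p->3 3-p->1 4-p->5 5-p->2}
[1] R1 @ {0↦2, 1↦4, 2↦5}  ⇒  4 nodes, 5 edges  {0-q->0 1-p->1 1-q->1 2-p->3 3-p->1}
[2] R1 @ {0↦1, 1↦2, 2↦3}  ⇒  2 nodes, 2 edges  {0-q->0 1-p->1}
halt: no rule applies after step 2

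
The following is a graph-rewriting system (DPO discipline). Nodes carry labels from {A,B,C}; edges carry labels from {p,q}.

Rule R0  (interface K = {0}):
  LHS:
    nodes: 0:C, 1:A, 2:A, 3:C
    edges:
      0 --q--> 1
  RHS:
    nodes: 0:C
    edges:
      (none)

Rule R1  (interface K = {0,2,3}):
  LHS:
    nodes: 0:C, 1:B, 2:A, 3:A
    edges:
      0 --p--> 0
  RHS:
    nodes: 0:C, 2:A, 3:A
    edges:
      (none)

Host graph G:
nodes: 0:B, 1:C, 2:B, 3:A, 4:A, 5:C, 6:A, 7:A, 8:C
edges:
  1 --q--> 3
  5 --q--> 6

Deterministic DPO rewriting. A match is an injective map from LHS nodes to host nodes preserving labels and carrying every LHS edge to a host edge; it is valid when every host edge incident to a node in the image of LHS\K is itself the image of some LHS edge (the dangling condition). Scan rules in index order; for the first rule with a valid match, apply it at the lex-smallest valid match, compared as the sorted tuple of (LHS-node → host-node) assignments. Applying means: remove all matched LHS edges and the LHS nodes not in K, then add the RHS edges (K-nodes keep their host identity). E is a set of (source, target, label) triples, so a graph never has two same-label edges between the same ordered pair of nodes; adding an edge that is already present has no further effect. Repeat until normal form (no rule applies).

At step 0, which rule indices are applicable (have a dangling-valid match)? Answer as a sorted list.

R0: 4 valid matches — {0↦1, 1↦3, 2↦4, 3↦8}, {0↦1, 1↦3, 2↦7, 3↦8}, {0↦5, 1↦6, 2↦4, 3↦8} (+1 more)
R1: no valid match — LHS pattern not found

Answer: [R0]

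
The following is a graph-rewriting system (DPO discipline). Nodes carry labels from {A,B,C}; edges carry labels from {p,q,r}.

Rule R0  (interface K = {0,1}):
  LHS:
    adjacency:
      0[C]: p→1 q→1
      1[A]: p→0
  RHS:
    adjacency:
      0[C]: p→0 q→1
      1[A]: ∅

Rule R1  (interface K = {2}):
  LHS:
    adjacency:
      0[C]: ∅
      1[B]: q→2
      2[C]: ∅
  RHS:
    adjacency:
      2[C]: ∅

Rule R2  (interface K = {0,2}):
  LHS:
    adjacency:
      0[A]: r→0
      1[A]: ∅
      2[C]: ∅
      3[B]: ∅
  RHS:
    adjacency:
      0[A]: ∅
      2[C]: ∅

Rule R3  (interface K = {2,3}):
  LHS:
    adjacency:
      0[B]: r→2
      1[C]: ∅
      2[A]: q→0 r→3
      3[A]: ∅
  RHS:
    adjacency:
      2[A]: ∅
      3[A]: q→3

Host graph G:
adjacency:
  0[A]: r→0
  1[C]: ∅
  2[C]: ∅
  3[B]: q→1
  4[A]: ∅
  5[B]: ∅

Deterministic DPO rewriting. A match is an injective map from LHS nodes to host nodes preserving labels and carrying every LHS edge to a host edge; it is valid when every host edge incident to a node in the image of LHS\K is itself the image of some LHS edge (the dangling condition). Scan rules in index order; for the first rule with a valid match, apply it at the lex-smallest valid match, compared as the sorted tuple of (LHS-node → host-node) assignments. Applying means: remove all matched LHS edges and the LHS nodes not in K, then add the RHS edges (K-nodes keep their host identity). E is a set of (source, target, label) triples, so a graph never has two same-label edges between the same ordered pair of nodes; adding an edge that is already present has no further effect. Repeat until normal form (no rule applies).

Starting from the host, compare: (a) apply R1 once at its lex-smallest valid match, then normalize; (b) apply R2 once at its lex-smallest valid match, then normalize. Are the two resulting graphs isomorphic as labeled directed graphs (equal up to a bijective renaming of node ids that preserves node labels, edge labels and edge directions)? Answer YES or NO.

Answer: YES

Steps:
branch R1-first: apply at {0↦2, 1↦3, 2↦1} → |E|=1, then 1 more step(s) → NF |V|=2 |E|=0 V={0:A, 1:C} E=∅
branch R2-first: apply at {0↦0, 1↦4, 2↦1, 3↦5} → |E|=1, then 1 more step(s) → NF |V|=2 |E|=0 V={0:A, 1:C} E=∅
graphs isomorphic (equal up to label-preserving node renaming)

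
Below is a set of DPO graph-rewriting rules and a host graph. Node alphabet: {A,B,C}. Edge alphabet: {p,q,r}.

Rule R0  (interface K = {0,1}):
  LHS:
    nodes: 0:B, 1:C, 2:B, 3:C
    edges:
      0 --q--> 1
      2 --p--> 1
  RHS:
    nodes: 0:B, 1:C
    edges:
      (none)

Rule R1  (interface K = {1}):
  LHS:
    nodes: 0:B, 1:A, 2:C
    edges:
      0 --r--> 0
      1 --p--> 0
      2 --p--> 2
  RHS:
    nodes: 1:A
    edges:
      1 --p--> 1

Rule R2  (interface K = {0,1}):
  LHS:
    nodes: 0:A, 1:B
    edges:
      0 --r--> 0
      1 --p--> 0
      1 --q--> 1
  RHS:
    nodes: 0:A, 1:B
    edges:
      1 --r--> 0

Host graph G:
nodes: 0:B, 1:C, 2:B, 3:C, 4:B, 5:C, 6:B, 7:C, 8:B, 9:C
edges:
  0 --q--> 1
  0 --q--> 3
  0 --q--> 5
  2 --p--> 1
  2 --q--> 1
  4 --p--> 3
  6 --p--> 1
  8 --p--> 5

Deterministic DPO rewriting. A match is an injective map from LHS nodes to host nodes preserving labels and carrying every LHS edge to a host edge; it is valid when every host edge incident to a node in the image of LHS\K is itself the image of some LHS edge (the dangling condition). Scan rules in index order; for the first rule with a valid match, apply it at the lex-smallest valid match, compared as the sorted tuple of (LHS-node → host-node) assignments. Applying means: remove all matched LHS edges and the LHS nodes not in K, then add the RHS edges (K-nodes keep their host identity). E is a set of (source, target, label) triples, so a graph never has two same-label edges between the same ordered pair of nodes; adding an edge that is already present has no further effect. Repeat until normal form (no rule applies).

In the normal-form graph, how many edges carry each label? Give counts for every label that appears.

[0] host  ⇒  10 nodes, 8 edges  {0-q->1 0-q->3 0-q->5 2-p->1 2-q->1 4-p->3 6-p->1 8-p->5}
[1] R0 @ {0↦0, 1↦1, 2↦6, 3↦7}  ⇒  8 nodes, 6 edges  {0-q->3 0-q->5 2-p->1 2-q->1 4-p->3 8-p->5}
[2] R0 @ {0↦0, 1↦3, 2↦4, 3↦9}  ⇒  6 nodes, 4 edges  {0-q->5 2-p->1 2-q->1 8-p->5}
[3] R0 @ {0↦0, 1↦5, 2↦8, 3↦3}  ⇒  4 nodes, 2 edges  {2-p->1 2-q->1}
normal form: no rule applies after step 3
NF edges: [(2, 1, 'p'), (2, 1, 'q')]

Answer: p:1 q:1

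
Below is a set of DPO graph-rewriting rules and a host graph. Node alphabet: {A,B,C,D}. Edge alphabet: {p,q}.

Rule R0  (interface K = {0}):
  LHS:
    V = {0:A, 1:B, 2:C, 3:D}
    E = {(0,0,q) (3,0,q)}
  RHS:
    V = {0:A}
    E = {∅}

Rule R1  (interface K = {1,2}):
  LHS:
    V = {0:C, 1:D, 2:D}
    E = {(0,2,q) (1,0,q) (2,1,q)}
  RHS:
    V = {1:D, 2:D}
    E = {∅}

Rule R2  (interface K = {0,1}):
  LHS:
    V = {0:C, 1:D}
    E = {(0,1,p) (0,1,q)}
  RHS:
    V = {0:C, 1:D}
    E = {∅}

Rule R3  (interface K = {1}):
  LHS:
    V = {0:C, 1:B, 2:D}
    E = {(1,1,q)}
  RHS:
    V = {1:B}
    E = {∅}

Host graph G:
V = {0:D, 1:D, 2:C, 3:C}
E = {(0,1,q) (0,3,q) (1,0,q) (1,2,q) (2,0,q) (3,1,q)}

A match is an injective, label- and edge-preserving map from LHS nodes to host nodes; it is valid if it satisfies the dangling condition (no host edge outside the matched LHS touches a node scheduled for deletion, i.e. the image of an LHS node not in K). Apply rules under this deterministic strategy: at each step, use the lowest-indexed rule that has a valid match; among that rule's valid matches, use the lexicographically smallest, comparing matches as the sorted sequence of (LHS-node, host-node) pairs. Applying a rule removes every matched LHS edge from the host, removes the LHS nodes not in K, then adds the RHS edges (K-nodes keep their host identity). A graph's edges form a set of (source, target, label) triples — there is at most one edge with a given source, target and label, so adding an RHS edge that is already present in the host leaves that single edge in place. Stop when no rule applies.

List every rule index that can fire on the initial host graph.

Answer: [R1]

Steps:
R0: no valid match — LHS pattern not found
R1: 2 valid matches — {0↦2, 1↦1, 2↦0}, {0↦3, 1↦0, 2↦1}
R2: no valid match — LHS pattern not found
R3: no valid match — LHS pattern not found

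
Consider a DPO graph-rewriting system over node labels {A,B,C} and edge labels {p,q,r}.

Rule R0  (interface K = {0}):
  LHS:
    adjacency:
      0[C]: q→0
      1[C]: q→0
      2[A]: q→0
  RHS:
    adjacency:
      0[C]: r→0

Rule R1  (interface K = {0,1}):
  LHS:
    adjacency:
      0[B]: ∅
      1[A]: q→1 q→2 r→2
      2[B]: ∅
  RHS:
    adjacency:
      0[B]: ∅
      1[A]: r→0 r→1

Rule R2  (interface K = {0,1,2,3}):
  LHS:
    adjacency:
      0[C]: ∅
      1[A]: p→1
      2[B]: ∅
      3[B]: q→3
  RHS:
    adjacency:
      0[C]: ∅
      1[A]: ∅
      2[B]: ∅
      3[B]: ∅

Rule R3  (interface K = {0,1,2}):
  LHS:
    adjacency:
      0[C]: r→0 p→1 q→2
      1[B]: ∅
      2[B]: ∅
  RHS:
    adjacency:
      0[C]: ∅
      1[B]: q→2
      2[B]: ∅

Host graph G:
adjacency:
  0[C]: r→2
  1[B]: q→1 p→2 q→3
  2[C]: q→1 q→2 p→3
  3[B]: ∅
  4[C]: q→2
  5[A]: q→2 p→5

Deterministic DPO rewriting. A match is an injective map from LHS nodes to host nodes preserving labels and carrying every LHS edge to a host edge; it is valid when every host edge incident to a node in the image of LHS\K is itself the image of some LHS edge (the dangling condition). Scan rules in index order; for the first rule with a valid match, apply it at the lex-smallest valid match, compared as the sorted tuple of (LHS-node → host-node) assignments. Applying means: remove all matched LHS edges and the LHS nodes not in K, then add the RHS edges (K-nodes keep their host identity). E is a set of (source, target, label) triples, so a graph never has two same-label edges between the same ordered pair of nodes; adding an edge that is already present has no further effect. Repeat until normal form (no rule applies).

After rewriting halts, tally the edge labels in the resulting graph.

start.  V:6 E:10  edges: 0-r->2 1-q->1 1-p->2 1-q->3 2-q->1 2-q->2 2-p->3 4-q->2 5-q->2 5-p->5
1. fire R2 via {0↦0, 1↦5, 2↦3, 3↦1}  →  V:6 E:8  edges: 0-r->2 1-p->2 1-q->3 2-q->1 2-q->2 2-p->3 4-q->2 5-q->2
2. fire R0 via {0↦2, 1↦4, 2↦5}  →  V:4 E:6  edges: 0-r->2 1-p->2 1-q->3 2-q->1 2-r->2 2-p->3
3. fire R3 via {0↦2, 1↦3, 2↦1}  →  V:4 E:4  edges: 0-r->2 1-p->2 1-q->3 3-q->1
normal form: no rule applies after step 3
NF edges: [(0, 2, 'r'), (1, 2, 'p'), (1, 3, 'q'), (3, 1, 'q')]

Answer: p:1 q:2 r:1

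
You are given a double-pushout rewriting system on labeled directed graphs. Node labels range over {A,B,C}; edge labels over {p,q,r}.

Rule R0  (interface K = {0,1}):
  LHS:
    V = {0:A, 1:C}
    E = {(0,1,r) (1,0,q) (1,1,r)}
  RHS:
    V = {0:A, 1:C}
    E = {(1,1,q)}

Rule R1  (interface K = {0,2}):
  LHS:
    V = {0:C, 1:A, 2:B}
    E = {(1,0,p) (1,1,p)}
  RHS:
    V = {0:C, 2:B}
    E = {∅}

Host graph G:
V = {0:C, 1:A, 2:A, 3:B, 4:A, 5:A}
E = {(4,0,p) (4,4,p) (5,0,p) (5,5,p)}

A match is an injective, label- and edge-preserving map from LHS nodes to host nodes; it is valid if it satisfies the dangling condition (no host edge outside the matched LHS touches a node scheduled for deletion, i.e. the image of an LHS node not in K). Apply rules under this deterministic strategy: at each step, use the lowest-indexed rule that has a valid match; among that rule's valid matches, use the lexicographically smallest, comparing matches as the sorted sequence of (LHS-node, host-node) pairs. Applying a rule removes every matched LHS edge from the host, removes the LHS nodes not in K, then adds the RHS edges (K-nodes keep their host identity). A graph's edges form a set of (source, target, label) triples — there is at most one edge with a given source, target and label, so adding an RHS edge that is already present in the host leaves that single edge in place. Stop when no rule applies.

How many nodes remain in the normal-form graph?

start.  V:6 E:4  edges: 4-p->0 4-p->4 5-p->0 5-p->5
1. fire R1 via {0↦0, 1↦4, 2↦3}  →  V:5 E:2  edges: 5-p->0 5-p->5
2. fire R1 via {0↦0, 1↦5, 2↦3}  →  V:4 E:0  edges: ∅
final graph: no rule applies after step 2
NF nodes: {0:C, 1:A, 2:A, 3:B}

Answer: 4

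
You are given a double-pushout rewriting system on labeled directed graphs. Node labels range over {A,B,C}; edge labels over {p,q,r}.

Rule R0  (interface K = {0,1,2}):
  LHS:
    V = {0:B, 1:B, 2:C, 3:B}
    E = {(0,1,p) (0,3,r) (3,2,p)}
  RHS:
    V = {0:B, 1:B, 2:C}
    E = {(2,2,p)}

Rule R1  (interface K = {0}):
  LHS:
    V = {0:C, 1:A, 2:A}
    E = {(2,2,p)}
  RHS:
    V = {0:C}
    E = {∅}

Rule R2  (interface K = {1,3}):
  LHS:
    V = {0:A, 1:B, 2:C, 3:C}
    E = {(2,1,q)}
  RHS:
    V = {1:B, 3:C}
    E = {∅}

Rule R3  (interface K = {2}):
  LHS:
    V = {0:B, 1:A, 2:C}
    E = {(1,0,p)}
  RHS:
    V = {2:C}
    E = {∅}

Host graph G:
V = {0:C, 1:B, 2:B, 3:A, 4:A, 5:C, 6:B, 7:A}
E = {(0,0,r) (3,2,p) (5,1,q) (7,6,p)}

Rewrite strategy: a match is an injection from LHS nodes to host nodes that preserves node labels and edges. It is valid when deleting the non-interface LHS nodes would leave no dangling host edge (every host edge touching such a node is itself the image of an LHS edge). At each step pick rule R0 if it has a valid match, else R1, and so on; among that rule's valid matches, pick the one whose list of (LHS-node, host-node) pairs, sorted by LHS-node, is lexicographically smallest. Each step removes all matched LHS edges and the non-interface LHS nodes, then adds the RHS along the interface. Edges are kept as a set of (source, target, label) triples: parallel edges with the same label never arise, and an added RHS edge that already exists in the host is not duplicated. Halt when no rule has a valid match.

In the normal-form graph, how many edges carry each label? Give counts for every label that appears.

[0] host  ⇒  8 nodes, 4 edges  {0-r->0 3-p->2 5-q->1 7-p->6}
[1] R2 @ {0↦4, 1↦1, 2↦5, 3↦0}  ⇒  6 nodes, 3 edges  {0-r->0 3-p->2 7-p->6}
[2] R3 @ {0↦2, 1↦3, 2↦0}  ⇒  4 nodes, 2 edges  {0-r->0 7-p->6}
[3] R3 @ {0↦6, 1↦7, 2↦0}  ⇒  2 nodes, 1 edges  {0-r->0}
normal form: no rule applies after step 3
NF edges: [(0, 0, 'r')]

Answer: r:1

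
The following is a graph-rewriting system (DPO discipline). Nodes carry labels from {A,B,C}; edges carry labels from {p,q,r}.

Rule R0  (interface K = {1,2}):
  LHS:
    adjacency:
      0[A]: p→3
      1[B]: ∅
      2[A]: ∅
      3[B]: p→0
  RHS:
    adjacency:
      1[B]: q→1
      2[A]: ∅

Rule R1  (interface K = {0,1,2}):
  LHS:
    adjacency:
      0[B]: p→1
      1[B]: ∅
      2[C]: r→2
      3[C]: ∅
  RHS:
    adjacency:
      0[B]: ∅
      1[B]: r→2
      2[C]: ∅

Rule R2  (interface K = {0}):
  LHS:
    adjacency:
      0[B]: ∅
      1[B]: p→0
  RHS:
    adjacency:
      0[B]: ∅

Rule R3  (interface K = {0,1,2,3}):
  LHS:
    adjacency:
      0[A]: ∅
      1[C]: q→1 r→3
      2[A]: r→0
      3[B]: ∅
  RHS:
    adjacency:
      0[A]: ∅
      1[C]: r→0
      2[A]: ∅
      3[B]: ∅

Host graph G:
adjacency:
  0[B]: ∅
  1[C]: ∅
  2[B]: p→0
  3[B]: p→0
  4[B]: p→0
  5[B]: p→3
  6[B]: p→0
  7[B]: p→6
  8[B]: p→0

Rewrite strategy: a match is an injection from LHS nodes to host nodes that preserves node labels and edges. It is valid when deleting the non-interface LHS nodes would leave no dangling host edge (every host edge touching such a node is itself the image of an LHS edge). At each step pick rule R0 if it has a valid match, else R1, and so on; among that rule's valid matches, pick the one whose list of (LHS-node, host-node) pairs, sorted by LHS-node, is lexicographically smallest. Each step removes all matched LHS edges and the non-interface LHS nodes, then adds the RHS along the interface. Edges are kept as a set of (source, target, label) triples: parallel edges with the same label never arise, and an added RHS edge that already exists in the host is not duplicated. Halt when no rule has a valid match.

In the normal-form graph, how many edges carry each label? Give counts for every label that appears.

start.  V:9 E:7  edges: 2-p->0 3-p->0 4-p->0 5-p->3 6-p->0 7-p->6 8-p->0
1. fire R2 via {0↦0, 1↦2}  →  V:8 E:6  edges: 3-p->0 4-p->0 5-p->3 6-p->0 7-p->6 8-p->0
2. fire R2 via {0↦0, 1↦4}  →  V:7 E:5  edges: 3-p->0 5-p->3 6-p->0 7-p->6 8-p->0
3. fire R2 via {0↦0, 1↦8}  →  V:6 E:4  edges: 3-p->0 5-p->3 6-p->0 7-p->6
4. fire R2 via {0↦3, 1↦5}  →  V:5 E:3  edges: 3-p->0 6-p->0 7-p->6
5. fire R2 via {0↦0, 1↦3}  →  V:4 E:2  edges: 6-p->0 7-p->6
6. fire R2 via {0↦6, 1↦7}  →  V:3 E:1  edges: 6-p->0
7. fire R2 via {0↦0, 1↦6}  →  V:2 E:0  edges: ∅
final graph: no rule applies after step 7
NF edges: []

Answer: (no edges)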